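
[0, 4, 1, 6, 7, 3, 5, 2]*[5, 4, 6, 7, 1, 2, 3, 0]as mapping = [0→5, 1→1, 2→4, 3→3, 4→0, 5→7, 6→2, 7→6]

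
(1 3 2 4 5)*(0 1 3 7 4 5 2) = (0 1 7 4 2 5 3)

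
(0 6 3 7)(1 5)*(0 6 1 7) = (0 1 5 7 6 3)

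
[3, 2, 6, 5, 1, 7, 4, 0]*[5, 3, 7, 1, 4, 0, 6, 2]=[1, 7, 6, 0, 3, 2, 4, 5]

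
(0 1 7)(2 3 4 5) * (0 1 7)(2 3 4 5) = (0 7 1)(2 4)(3 5)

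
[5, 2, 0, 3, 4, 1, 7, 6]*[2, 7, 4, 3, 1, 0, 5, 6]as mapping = [0→0, 1→4, 2→2, 3→3, 4→1, 5→7, 6→6, 7→5]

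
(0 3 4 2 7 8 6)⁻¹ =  (0 6 8 7 2 4 3)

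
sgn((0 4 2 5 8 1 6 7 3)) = 1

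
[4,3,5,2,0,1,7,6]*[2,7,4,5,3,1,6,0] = [3,5,1,4,2,7,0,6]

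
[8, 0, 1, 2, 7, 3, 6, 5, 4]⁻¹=[1, 2, 3, 5, 8, 7, 6, 4, 0]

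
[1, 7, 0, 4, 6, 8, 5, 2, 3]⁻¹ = [2, 0, 7, 8, 3, 6, 4, 1, 5]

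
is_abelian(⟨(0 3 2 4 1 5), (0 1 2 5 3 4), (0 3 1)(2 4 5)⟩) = no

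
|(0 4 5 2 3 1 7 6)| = 8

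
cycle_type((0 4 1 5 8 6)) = 6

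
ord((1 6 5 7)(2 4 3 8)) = 4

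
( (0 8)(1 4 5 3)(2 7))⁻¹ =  (0 8)(1 3 5 4)(2 7)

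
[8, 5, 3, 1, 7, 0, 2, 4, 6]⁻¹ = [5, 3, 6, 2, 7, 1, 8, 4, 0]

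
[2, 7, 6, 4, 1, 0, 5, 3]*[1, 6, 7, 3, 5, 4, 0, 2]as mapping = [0→7, 1→2, 2→0, 3→5, 4→6, 5→1, 6→4, 7→3]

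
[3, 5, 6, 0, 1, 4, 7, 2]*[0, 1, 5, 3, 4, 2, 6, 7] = [3, 2, 6, 0, 1, 4, 7, 5]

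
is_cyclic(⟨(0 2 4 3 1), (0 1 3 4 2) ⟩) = yes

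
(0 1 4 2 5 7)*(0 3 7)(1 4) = (0 4 2 5)(3 7)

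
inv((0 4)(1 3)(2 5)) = (0 4)(1 3)(2 5)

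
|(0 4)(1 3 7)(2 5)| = 6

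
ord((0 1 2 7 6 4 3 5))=8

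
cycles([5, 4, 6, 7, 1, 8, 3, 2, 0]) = (0 5 8)(1 4)(2 6 3 7)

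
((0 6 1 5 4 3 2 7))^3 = (0 5 2 6 4 7 1 3)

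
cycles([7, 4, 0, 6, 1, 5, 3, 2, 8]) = (0 7 2)(1 4)(3 6)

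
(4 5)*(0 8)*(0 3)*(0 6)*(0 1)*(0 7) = (0 8 3 6 1 7)(4 5)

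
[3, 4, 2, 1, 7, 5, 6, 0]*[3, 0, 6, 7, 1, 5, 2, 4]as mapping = [0→7, 1→1, 2→6, 3→0, 4→4, 5→5, 6→2, 7→3]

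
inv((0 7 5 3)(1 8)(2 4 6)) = (0 3 5 7)(1 8)(2 6 4)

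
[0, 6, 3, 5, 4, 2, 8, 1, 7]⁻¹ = [0, 7, 5, 2, 4, 3, 1, 8, 6]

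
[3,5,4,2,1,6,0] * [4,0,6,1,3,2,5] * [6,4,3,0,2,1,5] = [4,3,0,5,6,1,2]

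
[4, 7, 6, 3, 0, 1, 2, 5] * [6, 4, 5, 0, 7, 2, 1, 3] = [7, 3, 1, 0, 6, 4, 5, 2]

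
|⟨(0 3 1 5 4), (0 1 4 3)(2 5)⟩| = 360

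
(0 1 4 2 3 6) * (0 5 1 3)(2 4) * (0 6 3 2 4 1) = (0 2 6 5)(1 4)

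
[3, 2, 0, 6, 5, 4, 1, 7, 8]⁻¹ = [2, 6, 1, 0, 5, 4, 3, 7, 8]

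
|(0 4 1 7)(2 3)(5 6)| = 4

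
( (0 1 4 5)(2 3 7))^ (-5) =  (0 5 4 1)(2 3 7)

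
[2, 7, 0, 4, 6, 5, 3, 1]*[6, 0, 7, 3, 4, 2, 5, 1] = [7, 1, 6, 4, 5, 2, 3, 0]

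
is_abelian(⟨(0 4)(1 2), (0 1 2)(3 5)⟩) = no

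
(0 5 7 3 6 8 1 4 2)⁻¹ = (0 2 4 1 8 6 3 7 5)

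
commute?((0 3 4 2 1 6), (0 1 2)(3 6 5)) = no:(0 3 4 2 1 6)*(0 1 2)(3 6 5) = (0 6 1 5 3 4), (0 1 2)(3 6 5)*(0 3 4 2 1 6) = (0 6 5 4 2 3)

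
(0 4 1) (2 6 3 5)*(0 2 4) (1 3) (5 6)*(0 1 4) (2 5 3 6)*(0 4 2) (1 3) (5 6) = (0 3) (1 6 2) (4 5) 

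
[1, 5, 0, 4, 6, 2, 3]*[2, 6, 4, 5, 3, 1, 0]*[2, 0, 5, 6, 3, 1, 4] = [4, 0, 5, 6, 2, 3, 1]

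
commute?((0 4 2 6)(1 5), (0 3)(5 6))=no:(0 4 2 6)(1 5)*(0 3)(5 6)=(0 4 2 5 1 6 3), (0 3)(5 6)*(0 4 2 6)(1 5)=(0 3 4 2 6 1 5)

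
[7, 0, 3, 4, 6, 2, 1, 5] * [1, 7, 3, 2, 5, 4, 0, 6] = [6, 1, 2, 5, 0, 3, 7, 4]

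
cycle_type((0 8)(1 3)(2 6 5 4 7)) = 2^2.5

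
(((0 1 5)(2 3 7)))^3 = ()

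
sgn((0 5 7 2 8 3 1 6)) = -1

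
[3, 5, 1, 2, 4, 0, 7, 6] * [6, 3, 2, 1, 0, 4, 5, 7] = [1, 4, 3, 2, 0, 6, 7, 5]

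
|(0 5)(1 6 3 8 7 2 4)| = 14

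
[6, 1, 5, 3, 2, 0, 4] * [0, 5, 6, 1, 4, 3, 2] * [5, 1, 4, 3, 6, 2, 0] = [4, 2, 3, 1, 0, 5, 6]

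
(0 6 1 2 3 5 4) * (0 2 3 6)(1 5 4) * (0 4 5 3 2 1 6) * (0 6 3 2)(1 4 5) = (0 5 3 1)(2 6)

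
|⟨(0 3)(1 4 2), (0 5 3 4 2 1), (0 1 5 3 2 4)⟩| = 720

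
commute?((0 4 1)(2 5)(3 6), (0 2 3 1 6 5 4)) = no:(0 4 1)(2 5)(3 6)*(0 2 3 1 6 5 4) = (1 2 4 6)(3 5), (0 2 3 1 6 5 4)*(0 4 1)(2 5)(3 6) = (0 5 1 3)(2 6)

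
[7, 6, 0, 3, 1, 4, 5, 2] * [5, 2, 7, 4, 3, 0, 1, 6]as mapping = [0→6, 1→1, 2→5, 3→4, 4→2, 5→3, 6→0, 7→7]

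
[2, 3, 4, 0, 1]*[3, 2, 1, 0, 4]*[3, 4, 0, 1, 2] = [4, 3, 2, 1, 0]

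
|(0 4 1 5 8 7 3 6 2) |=9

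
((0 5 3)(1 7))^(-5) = (0 5 3)(1 7)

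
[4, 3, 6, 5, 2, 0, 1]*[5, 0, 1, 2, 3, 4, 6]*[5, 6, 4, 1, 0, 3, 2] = [1, 4, 2, 0, 6, 3, 5]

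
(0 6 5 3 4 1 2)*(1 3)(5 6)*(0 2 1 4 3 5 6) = (0 6)(4 5)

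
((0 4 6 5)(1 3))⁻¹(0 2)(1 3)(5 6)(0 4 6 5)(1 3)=(0 5)(1 3)(2 4)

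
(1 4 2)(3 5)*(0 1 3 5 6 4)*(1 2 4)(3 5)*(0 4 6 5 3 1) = (0 2 3 5 1 4 6)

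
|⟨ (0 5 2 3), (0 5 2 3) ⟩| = 4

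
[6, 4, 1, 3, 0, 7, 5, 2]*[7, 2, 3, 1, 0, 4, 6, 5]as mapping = [0→6, 1→0, 2→2, 3→1, 4→7, 5→5, 6→4, 7→3]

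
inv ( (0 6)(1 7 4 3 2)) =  (0 6)(1 2 3 4 7)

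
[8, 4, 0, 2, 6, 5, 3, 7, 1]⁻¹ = [2, 8, 3, 6, 1, 5, 4, 7, 0]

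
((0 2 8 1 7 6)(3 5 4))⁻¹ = (0 6 7 1 8 2)(3 4 5)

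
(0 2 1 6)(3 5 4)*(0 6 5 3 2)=(1 5 4 2)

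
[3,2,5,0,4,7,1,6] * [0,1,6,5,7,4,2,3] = [5,6,4,0,7,3,1,2]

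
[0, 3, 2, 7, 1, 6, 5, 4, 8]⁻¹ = [0, 4, 2, 1, 7, 6, 5, 3, 8]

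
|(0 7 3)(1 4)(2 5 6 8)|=12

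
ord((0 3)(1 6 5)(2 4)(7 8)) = 6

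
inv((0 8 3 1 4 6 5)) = (0 5 6 4 1 3 8)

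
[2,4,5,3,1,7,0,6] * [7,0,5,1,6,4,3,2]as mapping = [0→5,1→6,2→4,3→1,4→0,5→2,6→7,7→3]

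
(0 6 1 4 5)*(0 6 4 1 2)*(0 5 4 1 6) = (0 1 6 2 5)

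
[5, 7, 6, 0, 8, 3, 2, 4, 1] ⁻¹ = [3, 8, 6, 5, 7, 0, 2, 1, 4] 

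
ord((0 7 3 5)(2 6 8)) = 12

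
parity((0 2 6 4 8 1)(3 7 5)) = odd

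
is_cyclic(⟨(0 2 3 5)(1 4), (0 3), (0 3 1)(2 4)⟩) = no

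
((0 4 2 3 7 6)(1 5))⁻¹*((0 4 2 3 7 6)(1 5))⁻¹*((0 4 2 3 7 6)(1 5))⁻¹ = (0 3)(1 5)(2 6)(4 7)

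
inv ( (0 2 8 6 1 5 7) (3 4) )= (0 7 5 1 6 8 2) (3 4) 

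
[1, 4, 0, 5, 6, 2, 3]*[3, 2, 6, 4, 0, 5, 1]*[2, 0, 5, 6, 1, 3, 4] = [5, 2, 6, 3, 0, 4, 1] 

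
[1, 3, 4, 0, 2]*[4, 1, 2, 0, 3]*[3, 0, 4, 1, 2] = [0, 3, 1, 2, 4]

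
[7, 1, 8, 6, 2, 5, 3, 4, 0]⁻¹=[8, 1, 4, 6, 7, 5, 3, 0, 2]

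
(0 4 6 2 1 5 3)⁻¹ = (0 3 5 1 2 6 4)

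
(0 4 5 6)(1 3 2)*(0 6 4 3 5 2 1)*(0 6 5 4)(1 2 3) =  (0 1 4 3 2 6 5)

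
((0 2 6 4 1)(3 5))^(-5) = (3 5)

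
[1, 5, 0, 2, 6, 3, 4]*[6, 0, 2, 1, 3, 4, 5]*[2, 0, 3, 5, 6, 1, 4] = [2, 6, 4, 3, 1, 0, 5]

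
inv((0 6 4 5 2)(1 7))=(0 2 5 4 6)(1 7)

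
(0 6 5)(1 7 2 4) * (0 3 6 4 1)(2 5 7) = (0 4)(1 2)(3 6 7 5)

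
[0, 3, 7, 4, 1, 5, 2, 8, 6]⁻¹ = [0, 4, 6, 1, 3, 5, 8, 2, 7]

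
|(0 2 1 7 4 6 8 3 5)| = 9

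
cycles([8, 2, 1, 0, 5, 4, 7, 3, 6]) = (0 8 6 7 3)(1 2)(4 5)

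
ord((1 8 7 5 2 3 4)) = 7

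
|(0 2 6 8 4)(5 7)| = 10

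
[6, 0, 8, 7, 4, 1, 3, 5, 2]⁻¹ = [1, 5, 8, 6, 4, 7, 0, 3, 2]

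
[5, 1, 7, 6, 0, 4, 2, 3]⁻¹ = [4, 1, 6, 7, 5, 0, 3, 2]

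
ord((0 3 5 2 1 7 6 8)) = 8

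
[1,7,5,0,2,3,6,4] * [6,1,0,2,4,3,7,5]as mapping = [0→1,1→5,2→3,3→6,4→0,5→2,6→7,7→4]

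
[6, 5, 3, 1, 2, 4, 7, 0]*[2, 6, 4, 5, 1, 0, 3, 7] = [3, 0, 5, 6, 4, 1, 7, 2]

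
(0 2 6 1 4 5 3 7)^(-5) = (0 1 3 2 4 7 6 5)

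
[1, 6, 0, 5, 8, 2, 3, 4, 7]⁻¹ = [2, 0, 5, 6, 7, 3, 1, 8, 4]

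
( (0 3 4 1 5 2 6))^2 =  (0 4 5 6 3 1 2)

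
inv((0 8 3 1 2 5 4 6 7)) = (0 7 6 4 5 2 1 3 8)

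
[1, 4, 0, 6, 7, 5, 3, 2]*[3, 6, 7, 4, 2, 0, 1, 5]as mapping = [0→6, 1→2, 2→3, 3→1, 4→5, 5→0, 6→4, 7→7]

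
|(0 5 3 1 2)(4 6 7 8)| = 20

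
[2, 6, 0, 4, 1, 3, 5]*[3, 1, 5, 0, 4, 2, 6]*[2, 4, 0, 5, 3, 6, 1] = [6, 1, 5, 3, 4, 2, 0]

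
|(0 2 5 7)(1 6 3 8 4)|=20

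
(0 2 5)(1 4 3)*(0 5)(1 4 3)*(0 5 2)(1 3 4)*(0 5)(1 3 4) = (0 5 2)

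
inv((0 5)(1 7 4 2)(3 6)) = (0 5)(1 2 4 7)(3 6)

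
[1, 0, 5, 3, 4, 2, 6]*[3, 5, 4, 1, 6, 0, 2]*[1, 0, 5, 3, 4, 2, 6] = [2, 3, 1, 0, 6, 4, 5]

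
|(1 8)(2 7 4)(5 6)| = 6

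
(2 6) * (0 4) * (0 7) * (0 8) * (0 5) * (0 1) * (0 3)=(0 4 7 8 5 1 3)(2 6)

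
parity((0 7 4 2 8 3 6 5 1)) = even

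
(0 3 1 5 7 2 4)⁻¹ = (0 4 2 7 5 1 3)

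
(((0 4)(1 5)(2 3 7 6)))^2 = (2 7)(3 6)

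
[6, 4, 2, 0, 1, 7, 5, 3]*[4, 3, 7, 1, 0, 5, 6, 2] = [6, 0, 7, 4, 3, 2, 5, 1]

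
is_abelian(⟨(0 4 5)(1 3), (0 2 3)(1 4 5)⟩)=no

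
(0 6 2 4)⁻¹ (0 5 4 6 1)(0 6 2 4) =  (0 2 1 6 5)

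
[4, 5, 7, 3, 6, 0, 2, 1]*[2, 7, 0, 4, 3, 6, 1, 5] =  [3, 6, 5, 4, 1, 2, 0, 7]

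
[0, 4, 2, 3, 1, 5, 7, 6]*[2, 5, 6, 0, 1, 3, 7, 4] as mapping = [0→2, 1→1, 2→6, 3→0, 4→5, 5→3, 6→4, 7→7] 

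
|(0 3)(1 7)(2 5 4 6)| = 4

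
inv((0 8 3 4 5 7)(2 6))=(0 7 5 4 3 8)(2 6)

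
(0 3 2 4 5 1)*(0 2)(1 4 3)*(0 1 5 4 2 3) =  (0 5 2)(1 3)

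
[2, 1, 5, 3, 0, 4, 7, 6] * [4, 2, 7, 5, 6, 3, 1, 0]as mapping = [0→7, 1→2, 2→3, 3→5, 4→4, 5→6, 6→0, 7→1]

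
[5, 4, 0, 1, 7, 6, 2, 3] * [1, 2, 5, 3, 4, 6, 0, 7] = [6, 4, 1, 2, 7, 0, 5, 3]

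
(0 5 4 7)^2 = (0 4)(5 7)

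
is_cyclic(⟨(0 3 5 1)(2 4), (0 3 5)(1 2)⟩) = no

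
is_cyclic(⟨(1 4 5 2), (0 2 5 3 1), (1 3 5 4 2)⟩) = no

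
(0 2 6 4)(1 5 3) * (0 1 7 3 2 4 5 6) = (0 4 1 6 5 2)(3 7)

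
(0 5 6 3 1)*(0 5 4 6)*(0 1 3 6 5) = (0 4 5 1)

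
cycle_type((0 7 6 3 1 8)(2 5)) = 2.6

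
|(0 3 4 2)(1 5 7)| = 12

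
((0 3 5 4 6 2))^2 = (0 5 6)(2 3 4)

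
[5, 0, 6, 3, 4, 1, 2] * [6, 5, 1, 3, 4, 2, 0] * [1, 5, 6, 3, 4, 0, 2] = [6, 2, 1, 3, 4, 0, 5]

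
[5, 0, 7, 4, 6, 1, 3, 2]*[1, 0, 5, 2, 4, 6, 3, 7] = [6, 1, 7, 4, 3, 0, 2, 5]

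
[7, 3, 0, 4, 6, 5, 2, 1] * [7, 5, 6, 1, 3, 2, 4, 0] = [0, 1, 7, 3, 4, 2, 6, 5]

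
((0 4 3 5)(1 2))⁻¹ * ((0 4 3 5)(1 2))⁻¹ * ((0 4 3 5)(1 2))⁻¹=(0 4 3 5)(1 2)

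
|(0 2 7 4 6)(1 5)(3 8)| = 10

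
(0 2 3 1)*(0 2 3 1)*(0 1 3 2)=(0 2 3 1)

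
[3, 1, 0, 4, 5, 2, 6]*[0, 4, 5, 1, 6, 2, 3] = [1, 4, 0, 6, 2, 5, 3]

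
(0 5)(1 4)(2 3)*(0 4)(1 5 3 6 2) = (0 3 1)(2 6)(4 5)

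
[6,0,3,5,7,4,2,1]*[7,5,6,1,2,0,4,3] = [4,7,1,0,3,2,6,5]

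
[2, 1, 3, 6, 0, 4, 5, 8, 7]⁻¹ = [4, 1, 0, 2, 5, 6, 3, 8, 7]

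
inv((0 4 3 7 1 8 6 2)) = (0 2 6 8 1 7 3 4)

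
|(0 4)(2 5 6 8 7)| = 10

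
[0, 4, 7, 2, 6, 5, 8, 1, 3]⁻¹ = [0, 7, 3, 8, 1, 5, 4, 2, 6]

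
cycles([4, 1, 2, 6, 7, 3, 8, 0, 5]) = (0 4 7)(3 6 8 5)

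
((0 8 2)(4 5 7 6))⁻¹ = (0 2 8)(4 6 7 5)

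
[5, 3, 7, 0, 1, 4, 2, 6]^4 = [3, 4, 7, 1, 5, 0, 2, 6]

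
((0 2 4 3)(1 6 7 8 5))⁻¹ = (0 3 4 2)(1 5 8 7 6)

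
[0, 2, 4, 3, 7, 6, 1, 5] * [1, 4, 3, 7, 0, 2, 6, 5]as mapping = [0→1, 1→3, 2→0, 3→7, 4→5, 5→6, 6→4, 7→2]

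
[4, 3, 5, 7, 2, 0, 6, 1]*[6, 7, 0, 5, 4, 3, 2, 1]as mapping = [0→4, 1→5, 2→3, 3→1, 4→0, 5→6, 6→2, 7→7]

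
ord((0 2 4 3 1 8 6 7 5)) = 9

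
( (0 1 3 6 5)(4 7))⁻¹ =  (0 5 6 3 1)(4 7)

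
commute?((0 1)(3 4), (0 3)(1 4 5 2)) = no:(0 1)(3 4)*(0 3)(1 4 5 2) = (0 4)(1 3 5 2), (0 3)(1 4 5 2)*(0 1)(3 4) = (0 4 5 2)(1 3)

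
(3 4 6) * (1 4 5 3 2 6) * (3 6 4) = (1 3 5 6 2 4)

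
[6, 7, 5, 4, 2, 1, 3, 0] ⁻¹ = [7, 5, 4, 6, 3, 2, 0, 1] 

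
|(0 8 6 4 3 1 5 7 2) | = 9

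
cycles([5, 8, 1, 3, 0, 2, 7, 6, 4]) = (0 5 2 1 8 4) (6 7) 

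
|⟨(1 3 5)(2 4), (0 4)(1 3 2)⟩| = 720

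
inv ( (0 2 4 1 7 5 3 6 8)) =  (0 8 6 3 5 7 1 4 2)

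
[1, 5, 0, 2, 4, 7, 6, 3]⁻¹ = [2, 0, 3, 7, 4, 1, 6, 5]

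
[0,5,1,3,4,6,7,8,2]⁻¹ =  [0,2,8,3,4,1,5,6,7]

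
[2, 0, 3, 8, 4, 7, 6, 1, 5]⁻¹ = [1, 7, 0, 2, 4, 8, 6, 5, 3]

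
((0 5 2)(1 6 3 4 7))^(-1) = (0 2 5)(1 7 4 3 6)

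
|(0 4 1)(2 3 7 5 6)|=15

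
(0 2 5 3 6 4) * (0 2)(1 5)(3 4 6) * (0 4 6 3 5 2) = (0 4)(1 2)(3 5 6)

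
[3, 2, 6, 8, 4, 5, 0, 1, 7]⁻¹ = [6, 7, 1, 0, 4, 5, 2, 8, 3]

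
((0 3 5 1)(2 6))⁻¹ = (0 1 5 3)(2 6)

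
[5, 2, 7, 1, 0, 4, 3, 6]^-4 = [4, 2, 7, 1, 5, 0, 3, 6]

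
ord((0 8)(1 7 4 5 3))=10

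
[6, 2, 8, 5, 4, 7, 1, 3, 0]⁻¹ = [8, 6, 1, 7, 4, 3, 0, 5, 2]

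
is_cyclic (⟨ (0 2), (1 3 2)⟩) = no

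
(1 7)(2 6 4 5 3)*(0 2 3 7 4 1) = (0 2 6 1 4 5 7)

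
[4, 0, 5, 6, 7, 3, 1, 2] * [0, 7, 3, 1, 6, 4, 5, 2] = [6, 0, 4, 5, 2, 1, 7, 3]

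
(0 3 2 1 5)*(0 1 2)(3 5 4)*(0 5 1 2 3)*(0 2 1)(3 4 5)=(1 5)(2 4)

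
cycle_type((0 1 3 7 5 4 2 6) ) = 8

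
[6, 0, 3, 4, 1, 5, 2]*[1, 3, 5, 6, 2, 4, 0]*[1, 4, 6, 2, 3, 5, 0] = [1, 4, 0, 6, 2, 3, 5]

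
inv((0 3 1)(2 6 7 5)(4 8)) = (0 1 3)(2 5 7 6)(4 8)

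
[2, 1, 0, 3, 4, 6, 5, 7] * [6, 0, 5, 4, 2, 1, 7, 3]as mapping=[0→5, 1→0, 2→6, 3→4, 4→2, 5→7, 6→1, 7→3]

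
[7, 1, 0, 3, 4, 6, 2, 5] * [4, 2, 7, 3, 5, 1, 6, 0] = [0, 2, 4, 3, 5, 6, 7, 1]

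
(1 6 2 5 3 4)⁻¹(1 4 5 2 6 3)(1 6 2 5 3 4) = (1 3 5 2 4 6)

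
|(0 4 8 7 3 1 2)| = 7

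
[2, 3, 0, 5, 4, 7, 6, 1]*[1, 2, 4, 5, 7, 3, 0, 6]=[4, 5, 1, 3, 7, 6, 0, 2]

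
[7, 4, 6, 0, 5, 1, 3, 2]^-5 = [0, 4, 2, 3, 5, 1, 6, 7]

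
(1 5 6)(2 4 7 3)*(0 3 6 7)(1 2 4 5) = (0 3 4)(2 5 7 6)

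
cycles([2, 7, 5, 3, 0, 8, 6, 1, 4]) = (0 2 5 8 4)(1 7)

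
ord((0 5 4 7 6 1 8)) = 7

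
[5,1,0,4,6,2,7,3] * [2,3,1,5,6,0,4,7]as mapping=[0→0,1→3,2→2,3→6,4→4,5→1,6→7,7→5]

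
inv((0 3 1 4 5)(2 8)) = (0 5 4 1 3)(2 8)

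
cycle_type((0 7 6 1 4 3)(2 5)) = 2.6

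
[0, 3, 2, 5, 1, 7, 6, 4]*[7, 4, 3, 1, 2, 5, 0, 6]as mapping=[0→7, 1→1, 2→3, 3→5, 4→4, 5→6, 6→0, 7→2]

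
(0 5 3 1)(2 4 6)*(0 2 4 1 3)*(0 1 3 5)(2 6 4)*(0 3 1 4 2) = (0 3 5 4 2 1 6)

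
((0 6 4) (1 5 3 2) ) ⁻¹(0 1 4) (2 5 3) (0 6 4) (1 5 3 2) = (0 6 5) (1 3 2) 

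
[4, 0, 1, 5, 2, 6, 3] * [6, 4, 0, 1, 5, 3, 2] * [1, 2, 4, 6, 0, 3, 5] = [3, 5, 0, 6, 1, 4, 2]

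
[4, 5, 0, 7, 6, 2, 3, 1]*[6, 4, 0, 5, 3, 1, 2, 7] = [3, 1, 6, 7, 2, 0, 5, 4]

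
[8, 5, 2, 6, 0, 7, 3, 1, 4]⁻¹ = [4, 7, 2, 6, 8, 1, 3, 5, 0]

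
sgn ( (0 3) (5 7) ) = 1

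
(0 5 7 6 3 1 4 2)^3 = (0 6 4 5 3 2 7 1)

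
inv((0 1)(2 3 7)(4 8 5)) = (0 1)(2 7 3)(4 5 8)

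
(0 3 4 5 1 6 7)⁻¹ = (0 7 6 1 5 4 3)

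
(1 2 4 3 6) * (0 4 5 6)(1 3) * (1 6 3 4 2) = (0 2 5 3)(4 6)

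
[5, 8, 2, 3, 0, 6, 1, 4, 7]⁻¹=[4, 6, 2, 3, 7, 0, 5, 8, 1]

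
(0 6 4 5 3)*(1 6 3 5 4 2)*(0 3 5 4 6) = (0 5 4 6 2 1) 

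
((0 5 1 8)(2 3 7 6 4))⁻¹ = (0 8 1 5)(2 4 6 7 3)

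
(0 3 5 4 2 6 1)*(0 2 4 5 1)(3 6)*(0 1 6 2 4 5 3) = (0 2)(1 4 5 3 6)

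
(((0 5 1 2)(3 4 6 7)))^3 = (0 2 1 5)(3 7 6 4)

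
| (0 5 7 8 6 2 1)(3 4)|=14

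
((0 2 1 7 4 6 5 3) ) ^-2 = (0 5 4 1) (2 3 6 7) 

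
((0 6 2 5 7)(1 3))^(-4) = (0 6 2 5 7)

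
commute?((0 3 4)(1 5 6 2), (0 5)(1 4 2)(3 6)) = no:(0 3 4)(1 5 6 2)*(0 5)(1 4 2)(3 6) = (0 6 1)(2 4 5 3), (0 5)(1 4 2)(3 6)*(0 3 4)(1 5 6 2) = (0 6 4 1)(2 5 3)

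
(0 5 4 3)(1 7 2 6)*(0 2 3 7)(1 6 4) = (0 5 1)(2 4 7 3)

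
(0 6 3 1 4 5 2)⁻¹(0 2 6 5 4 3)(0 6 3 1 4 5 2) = (0 3 2 5 1 6)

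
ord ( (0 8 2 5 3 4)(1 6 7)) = 6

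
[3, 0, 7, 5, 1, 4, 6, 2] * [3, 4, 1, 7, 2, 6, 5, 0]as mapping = [0→7, 1→3, 2→0, 3→6, 4→4, 5→2, 6→5, 7→1]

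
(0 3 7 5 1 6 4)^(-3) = (0 1 3 6 7 4 5)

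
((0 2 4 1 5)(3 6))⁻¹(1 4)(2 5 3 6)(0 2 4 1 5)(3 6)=(0 6 3 4)(1 5)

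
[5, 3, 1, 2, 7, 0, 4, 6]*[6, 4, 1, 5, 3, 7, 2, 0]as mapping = [0→7, 1→5, 2→4, 3→1, 4→0, 5→6, 6→3, 7→2]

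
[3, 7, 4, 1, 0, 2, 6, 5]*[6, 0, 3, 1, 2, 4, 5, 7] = [1, 7, 2, 0, 6, 3, 5, 4]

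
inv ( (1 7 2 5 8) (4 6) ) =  (1 8 5 2 7) (4 6) 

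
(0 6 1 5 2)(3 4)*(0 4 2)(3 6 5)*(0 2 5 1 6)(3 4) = (0 1 4)(2 3 5)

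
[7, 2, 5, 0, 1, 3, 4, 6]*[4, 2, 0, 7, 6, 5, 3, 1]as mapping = [0→1, 1→0, 2→5, 3→4, 4→2, 5→7, 6→6, 7→3]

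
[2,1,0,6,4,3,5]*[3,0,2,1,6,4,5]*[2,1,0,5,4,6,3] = [0,2,5,6,3,1,4]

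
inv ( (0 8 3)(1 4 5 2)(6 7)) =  (0 3 8)(1 2 5 4)(6 7)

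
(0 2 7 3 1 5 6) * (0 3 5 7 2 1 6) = (0 1 7 5)(3 6)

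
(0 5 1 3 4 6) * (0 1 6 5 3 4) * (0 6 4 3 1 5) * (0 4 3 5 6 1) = (1 5 3)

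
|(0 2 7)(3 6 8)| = 3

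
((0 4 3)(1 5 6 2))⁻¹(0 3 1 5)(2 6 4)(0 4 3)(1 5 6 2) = (0 5 6 4)(1 2 3)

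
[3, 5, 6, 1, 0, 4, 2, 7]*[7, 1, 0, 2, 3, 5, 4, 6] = [2, 5, 4, 1, 7, 3, 0, 6]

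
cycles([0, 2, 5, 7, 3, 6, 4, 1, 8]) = (1 2 5 6 4 3 7)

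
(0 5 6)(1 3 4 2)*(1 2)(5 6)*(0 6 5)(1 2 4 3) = (0 5)(2 4)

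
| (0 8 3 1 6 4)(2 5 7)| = 6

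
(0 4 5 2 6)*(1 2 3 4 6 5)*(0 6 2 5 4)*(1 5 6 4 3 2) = (0 1 6 4 5 2 3)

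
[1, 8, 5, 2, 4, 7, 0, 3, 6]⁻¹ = [6, 0, 3, 7, 4, 2, 8, 5, 1]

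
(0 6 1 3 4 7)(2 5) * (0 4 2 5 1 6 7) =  (0 7 4)(1 3 2)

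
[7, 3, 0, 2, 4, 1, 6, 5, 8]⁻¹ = [2, 5, 3, 1, 4, 7, 6, 0, 8]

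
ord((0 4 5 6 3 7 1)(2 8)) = 14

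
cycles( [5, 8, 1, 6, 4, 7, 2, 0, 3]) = (0 5 7)(1 8 3 6 2)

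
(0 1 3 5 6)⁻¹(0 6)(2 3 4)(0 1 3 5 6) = (0 1)(2 5 4)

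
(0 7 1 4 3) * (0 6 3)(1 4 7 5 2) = (0 5 2 1 7 4)(3 6)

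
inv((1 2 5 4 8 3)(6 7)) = (1 3 8 4 5 2)(6 7)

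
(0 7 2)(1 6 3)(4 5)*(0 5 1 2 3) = (0 7 3 2 5 4 1 6)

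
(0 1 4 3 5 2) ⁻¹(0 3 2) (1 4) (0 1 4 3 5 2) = (0 1 5) (3 4) 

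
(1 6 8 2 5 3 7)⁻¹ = (1 7 3 5 2 8 6)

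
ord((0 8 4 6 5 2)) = 6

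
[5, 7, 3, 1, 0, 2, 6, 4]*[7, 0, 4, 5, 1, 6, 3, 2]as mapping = [0→6, 1→2, 2→5, 3→0, 4→7, 5→4, 6→3, 7→1]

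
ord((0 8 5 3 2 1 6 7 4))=9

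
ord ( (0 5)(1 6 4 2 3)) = 10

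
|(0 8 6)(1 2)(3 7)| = 6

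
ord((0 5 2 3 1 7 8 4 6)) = 9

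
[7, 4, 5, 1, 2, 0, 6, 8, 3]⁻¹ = [5, 3, 4, 8, 1, 2, 6, 0, 7]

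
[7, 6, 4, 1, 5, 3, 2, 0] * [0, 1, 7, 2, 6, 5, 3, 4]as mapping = [0→4, 1→3, 2→6, 3→1, 4→5, 5→2, 6→7, 7→0]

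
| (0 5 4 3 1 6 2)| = 7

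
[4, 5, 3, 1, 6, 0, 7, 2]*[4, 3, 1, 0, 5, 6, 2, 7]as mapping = [0→5, 1→6, 2→0, 3→3, 4→2, 5→4, 6→7, 7→1]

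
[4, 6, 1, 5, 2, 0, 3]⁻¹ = [5, 2, 4, 6, 0, 3, 1]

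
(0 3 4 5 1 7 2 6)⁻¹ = (0 6 2 7 1 5 4 3)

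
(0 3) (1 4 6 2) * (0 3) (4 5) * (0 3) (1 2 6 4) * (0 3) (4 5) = (1 4 5) 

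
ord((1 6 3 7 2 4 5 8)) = 8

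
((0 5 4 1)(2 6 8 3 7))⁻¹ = (0 1 4 5)(2 7 3 8 6)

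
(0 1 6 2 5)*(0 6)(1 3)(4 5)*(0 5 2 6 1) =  (0 3)(1 5)(2 4)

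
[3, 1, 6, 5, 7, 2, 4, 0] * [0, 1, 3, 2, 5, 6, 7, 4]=[2, 1, 7, 6, 4, 3, 5, 0]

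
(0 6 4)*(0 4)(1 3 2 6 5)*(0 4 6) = (0 5 1 3 2)(4 6)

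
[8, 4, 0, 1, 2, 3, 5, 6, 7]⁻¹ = [2, 3, 4, 5, 1, 6, 7, 8, 0]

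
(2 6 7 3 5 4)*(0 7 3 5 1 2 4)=(0 7 5)(1 2 6 3)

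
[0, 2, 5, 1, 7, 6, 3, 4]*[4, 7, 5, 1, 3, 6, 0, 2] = [4, 5, 6, 7, 2, 0, 1, 3]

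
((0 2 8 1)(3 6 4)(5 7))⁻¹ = (0 1 8 2)(3 4 6)(5 7)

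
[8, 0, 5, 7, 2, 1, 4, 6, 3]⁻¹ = [1, 5, 4, 8, 6, 2, 7, 3, 0]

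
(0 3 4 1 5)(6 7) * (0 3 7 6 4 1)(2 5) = (0 7 4)(1 2 5 3)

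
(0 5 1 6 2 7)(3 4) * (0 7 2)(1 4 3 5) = (0 1 6)(4 5)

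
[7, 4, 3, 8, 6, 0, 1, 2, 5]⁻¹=[5, 6, 7, 2, 1, 8, 4, 0, 3]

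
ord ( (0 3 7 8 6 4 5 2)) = 8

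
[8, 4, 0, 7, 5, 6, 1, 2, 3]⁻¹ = [2, 6, 7, 8, 1, 4, 5, 3, 0]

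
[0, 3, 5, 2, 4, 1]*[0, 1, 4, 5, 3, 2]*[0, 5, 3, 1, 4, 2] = [0, 2, 3, 4, 1, 5]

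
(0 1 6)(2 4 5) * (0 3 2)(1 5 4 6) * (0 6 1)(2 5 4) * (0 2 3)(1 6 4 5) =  (0 5 4 3 1 2 6)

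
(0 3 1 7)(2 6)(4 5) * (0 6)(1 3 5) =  (0 5 4 1 7 6 2)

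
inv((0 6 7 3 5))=(0 5 3 7 6)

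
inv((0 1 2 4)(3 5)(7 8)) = (0 4 2 1)(3 5)(7 8)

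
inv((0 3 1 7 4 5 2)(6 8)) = (0 2 5 4 7 1 3)(6 8)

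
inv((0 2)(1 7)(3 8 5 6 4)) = (0 2)(1 7)(3 4 6 5 8)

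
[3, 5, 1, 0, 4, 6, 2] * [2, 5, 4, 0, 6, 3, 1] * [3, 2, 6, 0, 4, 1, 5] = [3, 0, 1, 6, 5, 2, 4]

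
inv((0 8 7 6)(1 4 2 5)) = (0 6 7 8)(1 5 2 4)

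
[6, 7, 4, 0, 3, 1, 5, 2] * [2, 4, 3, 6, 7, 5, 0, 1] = [0, 1, 7, 2, 6, 4, 5, 3]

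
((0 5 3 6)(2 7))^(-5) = (0 6 3 5)(2 7)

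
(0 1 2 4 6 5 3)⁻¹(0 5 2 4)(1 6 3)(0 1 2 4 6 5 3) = (0 2 5)(1 3 4 6)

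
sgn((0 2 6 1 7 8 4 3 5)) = 1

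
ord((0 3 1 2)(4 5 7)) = 12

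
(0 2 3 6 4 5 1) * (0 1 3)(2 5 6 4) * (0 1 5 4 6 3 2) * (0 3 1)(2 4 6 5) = (0 6 3 5 4 1 2)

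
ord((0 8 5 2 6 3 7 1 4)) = 9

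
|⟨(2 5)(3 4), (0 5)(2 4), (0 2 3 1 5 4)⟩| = 720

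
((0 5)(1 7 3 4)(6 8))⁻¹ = (0 5)(1 4 3 7)(6 8)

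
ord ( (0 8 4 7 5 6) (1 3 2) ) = 6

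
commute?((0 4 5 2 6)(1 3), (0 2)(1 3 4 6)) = no:(0 4 5 2 6)(1 3) * (0 2)(1 3 4 6) = (0 6 2 1 4 5), (0 2)(1 3 4 6) * (0 4 5 2 6)(1 3) = (0 6 3 5 2 4)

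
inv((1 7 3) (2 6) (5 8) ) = (1 3 7) (2 6) (5 8) 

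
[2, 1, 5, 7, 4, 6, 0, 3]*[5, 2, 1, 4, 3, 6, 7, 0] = [1, 2, 6, 0, 3, 7, 5, 4]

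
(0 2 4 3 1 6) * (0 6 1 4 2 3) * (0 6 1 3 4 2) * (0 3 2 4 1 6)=(0 1 2 3 4)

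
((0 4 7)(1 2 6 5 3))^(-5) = (0 4 7)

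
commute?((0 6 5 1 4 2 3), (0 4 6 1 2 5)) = no:(0 6 5 1 4 2 3)*(0 4 6 1 2 5) = (0 1 6)(2 3 4 5), (0 4 6 1 2 5)*(0 6 5 1 4 2 3) = (0 2 1 3)(4 5 6)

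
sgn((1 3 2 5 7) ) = 1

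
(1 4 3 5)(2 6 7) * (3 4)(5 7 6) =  (1 3 7 2 5)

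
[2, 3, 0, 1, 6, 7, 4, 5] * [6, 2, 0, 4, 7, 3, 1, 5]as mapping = [0→0, 1→4, 2→6, 3→2, 4→1, 5→5, 6→7, 7→3]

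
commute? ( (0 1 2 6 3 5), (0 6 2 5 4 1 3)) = no: (0 1 2 6 3 5) * (0 6 2 5 4 1 3) = (0 3 4 1 5 6), (0 6 2 5 4 1 3) * (0 1 2 6 3 5) = (0 3 1 5 4 2)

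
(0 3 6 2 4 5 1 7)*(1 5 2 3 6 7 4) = (0 6 3 7)(1 4 2)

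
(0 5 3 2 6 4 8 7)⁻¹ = (0 7 8 4 6 2 3 5)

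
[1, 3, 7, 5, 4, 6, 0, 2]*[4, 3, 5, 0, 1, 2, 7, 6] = [3, 0, 6, 2, 1, 7, 4, 5]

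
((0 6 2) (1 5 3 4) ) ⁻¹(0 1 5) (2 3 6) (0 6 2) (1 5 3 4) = (0 4 2) (3 6 5) 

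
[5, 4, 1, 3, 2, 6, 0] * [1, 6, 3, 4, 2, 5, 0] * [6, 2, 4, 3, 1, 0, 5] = [0, 4, 5, 1, 3, 6, 2]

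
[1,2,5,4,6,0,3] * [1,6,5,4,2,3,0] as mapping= [0→6,1→5,2→3,3→2,4→0,5→1,6→4] 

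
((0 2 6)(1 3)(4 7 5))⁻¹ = (0 6 2)(1 3)(4 5 7)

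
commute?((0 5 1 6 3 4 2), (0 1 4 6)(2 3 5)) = no:(0 5 1 6 3 4 2)*(0 1 4 6)(2 3 5) = (0 2 1)(3 6 5 4), (0 1 4 6)(2 3 5)*(0 5 1 6 3 4 2) = (0 6 5)(1 2 4 3)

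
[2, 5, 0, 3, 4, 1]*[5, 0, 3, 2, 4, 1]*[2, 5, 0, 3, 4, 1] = [3, 5, 1, 0, 4, 2]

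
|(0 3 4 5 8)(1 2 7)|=15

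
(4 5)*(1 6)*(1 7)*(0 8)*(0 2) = (0 8 2)(1 6 7)(4 5)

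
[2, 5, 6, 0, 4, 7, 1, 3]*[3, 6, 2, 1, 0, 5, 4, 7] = [2, 5, 4, 3, 0, 7, 6, 1]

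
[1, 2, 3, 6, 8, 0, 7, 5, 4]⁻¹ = [5, 0, 1, 2, 8, 7, 3, 6, 4]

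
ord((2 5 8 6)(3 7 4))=12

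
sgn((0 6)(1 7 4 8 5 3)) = 1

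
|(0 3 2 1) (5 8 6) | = 12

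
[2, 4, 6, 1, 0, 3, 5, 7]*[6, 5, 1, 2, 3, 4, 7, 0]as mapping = [0→1, 1→3, 2→7, 3→5, 4→6, 5→2, 6→4, 7→0]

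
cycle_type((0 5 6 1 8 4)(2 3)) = 2.6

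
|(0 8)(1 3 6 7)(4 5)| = 4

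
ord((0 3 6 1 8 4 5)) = 7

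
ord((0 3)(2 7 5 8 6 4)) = 6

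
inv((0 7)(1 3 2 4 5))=(0 7)(1 5 4 2 3)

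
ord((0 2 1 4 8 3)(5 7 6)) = 6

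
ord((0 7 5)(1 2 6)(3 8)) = 6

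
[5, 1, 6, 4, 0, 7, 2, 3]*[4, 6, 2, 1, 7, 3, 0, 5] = [3, 6, 0, 7, 4, 5, 2, 1]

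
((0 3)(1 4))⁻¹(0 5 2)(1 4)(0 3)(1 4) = (1 4)(2 3 5)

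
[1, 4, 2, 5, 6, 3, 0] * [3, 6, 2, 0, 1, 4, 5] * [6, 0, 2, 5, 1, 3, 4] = [4, 0, 2, 1, 3, 6, 5]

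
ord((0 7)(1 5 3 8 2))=10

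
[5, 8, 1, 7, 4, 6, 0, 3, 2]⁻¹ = [6, 2, 8, 7, 4, 0, 5, 3, 1]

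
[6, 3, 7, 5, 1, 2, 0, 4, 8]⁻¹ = [6, 4, 5, 1, 7, 3, 0, 2, 8]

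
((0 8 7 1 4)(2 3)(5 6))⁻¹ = (0 4 1 7 8)(2 3)(5 6)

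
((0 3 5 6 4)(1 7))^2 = (0 5 4 3 6)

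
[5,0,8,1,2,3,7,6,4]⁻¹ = [1,3,4,5,8,0,7,6,2]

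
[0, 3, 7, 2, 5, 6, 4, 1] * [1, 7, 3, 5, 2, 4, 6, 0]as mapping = [0→1, 1→5, 2→0, 3→3, 4→4, 5→6, 6→2, 7→7]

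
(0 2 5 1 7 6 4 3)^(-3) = (0 6 5 3 7 2 4 1)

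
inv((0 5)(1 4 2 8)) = (0 5)(1 8 2 4)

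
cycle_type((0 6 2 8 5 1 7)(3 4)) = 2.7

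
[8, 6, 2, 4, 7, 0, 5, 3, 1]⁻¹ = [5, 8, 2, 7, 3, 6, 1, 4, 0]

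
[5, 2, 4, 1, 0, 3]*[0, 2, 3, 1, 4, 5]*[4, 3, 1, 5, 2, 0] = [0, 5, 2, 1, 4, 3]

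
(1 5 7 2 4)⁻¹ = (1 4 2 7 5)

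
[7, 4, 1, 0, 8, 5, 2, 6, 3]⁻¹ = [3, 2, 6, 8, 1, 5, 7, 0, 4]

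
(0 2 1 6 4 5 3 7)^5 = (0 5 1 7 4 2 3 6)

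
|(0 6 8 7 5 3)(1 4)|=6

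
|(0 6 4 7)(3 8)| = 4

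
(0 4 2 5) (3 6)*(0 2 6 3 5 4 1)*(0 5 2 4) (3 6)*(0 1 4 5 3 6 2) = (0 4 6) (1 3 2) 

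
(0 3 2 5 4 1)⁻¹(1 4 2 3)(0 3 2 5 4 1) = (0 1 5 2)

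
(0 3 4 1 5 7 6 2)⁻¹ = (0 2 6 7 5 1 4 3)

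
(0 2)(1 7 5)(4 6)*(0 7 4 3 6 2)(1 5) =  (1 4 2 7)(3 6)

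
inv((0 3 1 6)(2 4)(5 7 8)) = (0 6 1 3)(2 4)(5 8 7)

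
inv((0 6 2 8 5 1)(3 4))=(0 1 5 8 2 6)(3 4)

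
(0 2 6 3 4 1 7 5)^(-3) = (0 1 6 5 4 2 7 3)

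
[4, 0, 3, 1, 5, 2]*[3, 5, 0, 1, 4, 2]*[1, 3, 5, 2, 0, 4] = [0, 2, 3, 4, 5, 1]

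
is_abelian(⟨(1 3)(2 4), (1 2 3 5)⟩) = no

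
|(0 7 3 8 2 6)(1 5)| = 6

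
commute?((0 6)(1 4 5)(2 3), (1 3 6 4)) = no:(0 6)(1 4 5)(2 3) * (1 3 6 4) = (0 4 5 3 2 6), (1 3 6 4) * (0 6)(1 4 5)(2 3) = (0 6 5 1 2 3)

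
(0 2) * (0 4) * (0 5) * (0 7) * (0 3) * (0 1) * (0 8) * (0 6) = (0 2 4 5 7 3 1 8 6)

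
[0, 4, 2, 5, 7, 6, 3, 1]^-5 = [0, 4, 2, 5, 7, 6, 3, 1]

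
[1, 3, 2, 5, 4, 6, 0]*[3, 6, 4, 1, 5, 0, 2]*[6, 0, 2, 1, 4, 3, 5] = [5, 0, 4, 6, 3, 2, 1]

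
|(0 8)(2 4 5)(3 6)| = 6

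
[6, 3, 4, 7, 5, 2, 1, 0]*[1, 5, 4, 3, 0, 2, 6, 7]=[6, 3, 0, 7, 2, 4, 5, 1]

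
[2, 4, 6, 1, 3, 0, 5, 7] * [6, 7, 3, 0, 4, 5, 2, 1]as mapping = [0→3, 1→4, 2→2, 3→7, 4→0, 5→6, 6→5, 7→1]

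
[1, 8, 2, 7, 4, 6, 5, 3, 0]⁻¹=[8, 0, 2, 7, 4, 6, 5, 3, 1]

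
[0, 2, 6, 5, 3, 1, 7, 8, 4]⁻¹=[0, 5, 1, 4, 8, 3, 2, 6, 7]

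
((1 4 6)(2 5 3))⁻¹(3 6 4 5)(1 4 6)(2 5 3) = (1 6 3 2)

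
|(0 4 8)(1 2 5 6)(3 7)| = 12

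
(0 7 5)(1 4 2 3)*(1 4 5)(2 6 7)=(0 2 3 4 6 7 1 5)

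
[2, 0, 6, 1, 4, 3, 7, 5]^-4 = [7, 6, 5, 2, 4, 0, 3, 1]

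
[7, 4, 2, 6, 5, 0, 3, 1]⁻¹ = [5, 7, 2, 6, 1, 4, 3, 0]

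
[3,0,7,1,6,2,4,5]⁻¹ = [1,3,5,0,6,7,4,2]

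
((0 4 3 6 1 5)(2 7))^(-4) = (0 3 1)(4 6 5)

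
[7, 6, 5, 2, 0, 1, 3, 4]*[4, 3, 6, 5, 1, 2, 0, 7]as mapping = [0→7, 1→0, 2→2, 3→6, 4→4, 5→3, 6→5, 7→1]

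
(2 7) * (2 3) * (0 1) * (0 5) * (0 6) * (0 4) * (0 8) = (0 1 5 6 4 8)(2 7 3)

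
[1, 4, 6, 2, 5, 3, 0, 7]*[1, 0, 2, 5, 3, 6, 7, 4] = [0, 3, 7, 2, 6, 5, 1, 4]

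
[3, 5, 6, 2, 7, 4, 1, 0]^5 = [5, 3, 7, 4, 6, 2, 0, 1]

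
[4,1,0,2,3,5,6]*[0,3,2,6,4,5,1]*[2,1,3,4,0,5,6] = [0,4,2,3,6,5,1]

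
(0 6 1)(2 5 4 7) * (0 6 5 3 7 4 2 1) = (0 5 2 3 7 1 6)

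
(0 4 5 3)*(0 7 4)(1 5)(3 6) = (1 5 6 3 7 4)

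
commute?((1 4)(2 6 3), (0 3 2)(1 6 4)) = no:(1 4)(2 6 3) * (0 3 2)(1 6 4) = (0 3)(2 4 6), (0 3 2)(1 6 4) * (1 4)(2 6 3) = (0 2)(1 3 6)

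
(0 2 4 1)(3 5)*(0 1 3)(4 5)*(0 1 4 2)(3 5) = (1 4 5)(2 3)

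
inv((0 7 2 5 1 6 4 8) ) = (0 8 4 6 1 5 2 7) 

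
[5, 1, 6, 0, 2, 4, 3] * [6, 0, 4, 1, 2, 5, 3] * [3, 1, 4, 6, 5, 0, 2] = [0, 3, 6, 2, 5, 4, 1]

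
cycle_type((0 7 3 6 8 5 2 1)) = 8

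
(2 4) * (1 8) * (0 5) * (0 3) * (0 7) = (0 5 3 7)(1 8)(2 4)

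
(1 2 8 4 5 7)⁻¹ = (1 7 5 4 8 2)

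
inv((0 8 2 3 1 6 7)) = (0 7 6 1 3 2 8)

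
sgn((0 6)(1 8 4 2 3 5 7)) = -1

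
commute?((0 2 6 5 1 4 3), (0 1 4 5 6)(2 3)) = no:(0 2 6 5 1 4 3) * (0 1 4 5 6)(2 3) = (0 3 1 5 4 2), (0 1 4 5 6)(2 3) * (0 2 6 5 1 4 3) = (0 4 1 3 6 2)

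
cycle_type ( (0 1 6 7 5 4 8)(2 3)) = 2.7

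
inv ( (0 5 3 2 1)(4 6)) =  (0 1 2 3 5)(4 6)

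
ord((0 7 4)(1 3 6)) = 3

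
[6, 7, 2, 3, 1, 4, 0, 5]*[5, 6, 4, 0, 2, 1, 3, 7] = [3, 7, 4, 0, 6, 2, 5, 1]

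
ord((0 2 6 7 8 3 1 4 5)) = 9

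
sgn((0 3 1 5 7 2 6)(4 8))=-1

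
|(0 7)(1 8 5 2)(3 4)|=4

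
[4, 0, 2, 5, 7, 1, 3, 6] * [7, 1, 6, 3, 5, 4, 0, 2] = [5, 7, 6, 4, 2, 1, 3, 0]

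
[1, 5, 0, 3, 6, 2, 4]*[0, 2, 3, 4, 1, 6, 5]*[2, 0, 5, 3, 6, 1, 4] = [5, 4, 2, 6, 1, 3, 0]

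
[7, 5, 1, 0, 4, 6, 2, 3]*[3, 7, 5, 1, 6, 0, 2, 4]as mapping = [0→4, 1→0, 2→7, 3→3, 4→6, 5→2, 6→5, 7→1]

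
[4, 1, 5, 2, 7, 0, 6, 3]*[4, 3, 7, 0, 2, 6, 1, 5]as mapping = [0→2, 1→3, 2→6, 3→7, 4→5, 5→4, 6→1, 7→0]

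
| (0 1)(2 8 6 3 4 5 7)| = 14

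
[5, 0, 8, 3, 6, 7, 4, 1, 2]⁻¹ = [1, 7, 8, 3, 6, 0, 4, 5, 2]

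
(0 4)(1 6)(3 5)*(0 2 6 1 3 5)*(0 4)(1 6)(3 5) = (1 6 5 3 4 2)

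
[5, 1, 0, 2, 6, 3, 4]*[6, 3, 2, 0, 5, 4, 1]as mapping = [0→4, 1→3, 2→6, 3→2, 4→1, 5→0, 6→5]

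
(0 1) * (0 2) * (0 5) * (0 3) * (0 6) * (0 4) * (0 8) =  (0 1 2 5 3 6 4 8)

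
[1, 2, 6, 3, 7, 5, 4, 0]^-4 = [2, 6, 4, 3, 0, 5, 7, 1]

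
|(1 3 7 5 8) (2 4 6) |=15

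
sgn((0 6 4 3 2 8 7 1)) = -1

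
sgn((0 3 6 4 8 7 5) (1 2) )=-1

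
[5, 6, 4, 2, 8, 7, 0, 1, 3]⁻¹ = [6, 7, 3, 8, 2, 0, 1, 5, 4]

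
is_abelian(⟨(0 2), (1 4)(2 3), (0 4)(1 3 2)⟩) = no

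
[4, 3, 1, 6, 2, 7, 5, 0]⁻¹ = [7, 2, 4, 1, 0, 6, 3, 5]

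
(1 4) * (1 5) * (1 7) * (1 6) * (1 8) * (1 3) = (1 4 5 7 6 8 3)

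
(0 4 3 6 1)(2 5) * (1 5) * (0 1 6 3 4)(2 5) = (2 6)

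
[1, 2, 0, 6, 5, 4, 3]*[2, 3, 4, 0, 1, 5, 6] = [3, 4, 2, 6, 5, 1, 0]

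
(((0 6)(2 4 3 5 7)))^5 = (0 6)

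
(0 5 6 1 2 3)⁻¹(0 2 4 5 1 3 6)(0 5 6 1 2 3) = (0 1 5 3 4 6 2)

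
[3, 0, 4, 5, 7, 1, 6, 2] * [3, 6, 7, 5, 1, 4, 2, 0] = [5, 3, 1, 4, 0, 6, 2, 7]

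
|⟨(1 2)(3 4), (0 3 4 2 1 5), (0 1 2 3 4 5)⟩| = 120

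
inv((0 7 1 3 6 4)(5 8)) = (0 4 6 3 1 7)(5 8)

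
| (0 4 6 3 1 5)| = 6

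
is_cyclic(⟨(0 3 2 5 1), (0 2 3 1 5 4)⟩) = no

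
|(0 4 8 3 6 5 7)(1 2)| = 14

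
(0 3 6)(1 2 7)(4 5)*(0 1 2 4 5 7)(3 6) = (0 6 1 4 7 2)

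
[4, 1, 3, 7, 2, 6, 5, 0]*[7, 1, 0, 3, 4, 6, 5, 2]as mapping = [0→4, 1→1, 2→3, 3→2, 4→0, 5→5, 6→6, 7→7]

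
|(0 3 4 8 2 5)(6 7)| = 6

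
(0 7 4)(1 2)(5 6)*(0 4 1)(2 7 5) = (0 5 6 2)(1 7)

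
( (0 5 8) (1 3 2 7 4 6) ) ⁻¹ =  (0 8 5) (1 6 4 7 2 3) 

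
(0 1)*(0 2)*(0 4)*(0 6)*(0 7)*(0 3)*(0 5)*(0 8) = (0 1 2 4 6 7 3 5 8)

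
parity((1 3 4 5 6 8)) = odd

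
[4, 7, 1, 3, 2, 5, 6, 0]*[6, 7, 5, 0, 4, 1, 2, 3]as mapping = [0→4, 1→3, 2→7, 3→0, 4→5, 5→1, 6→2, 7→6]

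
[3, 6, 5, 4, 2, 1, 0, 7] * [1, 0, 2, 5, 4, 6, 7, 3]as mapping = [0→5, 1→7, 2→6, 3→4, 4→2, 5→0, 6→1, 7→3]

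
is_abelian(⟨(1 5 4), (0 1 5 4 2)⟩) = no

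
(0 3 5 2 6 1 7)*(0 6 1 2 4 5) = (0 3)(1 7 6 2)(4 5)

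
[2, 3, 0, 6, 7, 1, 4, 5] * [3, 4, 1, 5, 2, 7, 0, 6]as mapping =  [0→1, 1→5, 2→3, 3→0, 4→6, 5→4, 6→2, 7→7]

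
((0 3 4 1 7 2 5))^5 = (0 2 1 3 5 7 4)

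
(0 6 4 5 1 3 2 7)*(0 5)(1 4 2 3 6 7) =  (0 7 5 4)(1 6 2)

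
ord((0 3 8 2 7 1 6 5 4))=9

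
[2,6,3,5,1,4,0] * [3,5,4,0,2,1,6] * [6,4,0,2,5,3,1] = [5,1,6,4,3,0,2]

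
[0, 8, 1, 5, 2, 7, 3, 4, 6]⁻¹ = [0, 2, 4, 6, 7, 3, 8, 5, 1]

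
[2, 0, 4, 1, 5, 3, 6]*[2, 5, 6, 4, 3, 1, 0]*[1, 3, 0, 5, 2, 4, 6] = [6, 0, 5, 4, 3, 2, 1]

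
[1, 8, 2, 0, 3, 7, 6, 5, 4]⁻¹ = [3, 0, 2, 4, 8, 7, 6, 5, 1]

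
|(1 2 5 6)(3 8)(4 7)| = 4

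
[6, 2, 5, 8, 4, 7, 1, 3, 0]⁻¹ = [8, 6, 1, 7, 4, 2, 0, 5, 3]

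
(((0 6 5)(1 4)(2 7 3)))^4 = (0 6 5)(2 7 3)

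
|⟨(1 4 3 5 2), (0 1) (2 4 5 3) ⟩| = 360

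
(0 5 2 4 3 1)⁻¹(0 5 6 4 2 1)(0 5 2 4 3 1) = (0 5 2 6 3 4)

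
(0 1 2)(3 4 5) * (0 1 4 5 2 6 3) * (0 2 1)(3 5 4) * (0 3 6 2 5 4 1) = (0 6 4)(1 2 3)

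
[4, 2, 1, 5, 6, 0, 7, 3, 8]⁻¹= [5, 2, 1, 7, 0, 3, 4, 6, 8]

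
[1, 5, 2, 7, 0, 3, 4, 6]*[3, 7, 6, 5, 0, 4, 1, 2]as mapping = [0→7, 1→4, 2→6, 3→2, 4→3, 5→5, 6→0, 7→1]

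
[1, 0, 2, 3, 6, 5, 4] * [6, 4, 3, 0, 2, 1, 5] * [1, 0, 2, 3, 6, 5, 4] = [6, 4, 3, 1, 5, 0, 2]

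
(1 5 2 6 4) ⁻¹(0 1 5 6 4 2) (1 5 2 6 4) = (0 5 2 4 1 6) 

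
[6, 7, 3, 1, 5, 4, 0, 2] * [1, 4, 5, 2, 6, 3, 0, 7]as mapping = [0→0, 1→7, 2→2, 3→4, 4→3, 5→6, 6→1, 7→5]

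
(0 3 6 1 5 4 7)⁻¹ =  (0 7 4 5 1 6 3)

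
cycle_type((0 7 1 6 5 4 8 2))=8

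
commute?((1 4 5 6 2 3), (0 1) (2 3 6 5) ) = no:(1 4 5 6 2 3) * (0 1) (2 3 6 5) = (0 1 4 2 6 3), (0 1) (2 3 6 5) * (1 4 5 6 2 3) = (0 4 5 3 2 1) 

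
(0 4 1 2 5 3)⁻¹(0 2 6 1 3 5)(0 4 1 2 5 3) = (0 3 4 5 6 2)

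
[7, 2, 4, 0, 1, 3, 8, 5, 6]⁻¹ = [3, 4, 1, 5, 2, 7, 8, 0, 6]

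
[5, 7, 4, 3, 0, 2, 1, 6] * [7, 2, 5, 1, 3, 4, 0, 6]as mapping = [0→4, 1→6, 2→3, 3→1, 4→7, 5→5, 6→2, 7→0]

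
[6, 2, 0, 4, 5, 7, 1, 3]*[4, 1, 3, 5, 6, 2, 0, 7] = [0, 3, 4, 6, 2, 7, 1, 5]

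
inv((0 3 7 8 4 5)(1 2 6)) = (0 5 4 8 7 3)(1 6 2)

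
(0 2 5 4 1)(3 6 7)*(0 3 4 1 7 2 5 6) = (0 5 1 3)(2 6)(4 7)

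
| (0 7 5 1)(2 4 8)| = 12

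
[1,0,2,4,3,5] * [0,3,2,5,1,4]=[3,0,2,1,5,4] 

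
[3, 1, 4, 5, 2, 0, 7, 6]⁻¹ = [5, 1, 4, 0, 2, 3, 7, 6]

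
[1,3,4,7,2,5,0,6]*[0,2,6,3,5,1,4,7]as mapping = [0→2,1→3,2→5,3→7,4→6,5→1,6→0,7→4]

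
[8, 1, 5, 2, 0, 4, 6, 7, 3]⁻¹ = [4, 1, 3, 8, 5, 2, 6, 7, 0]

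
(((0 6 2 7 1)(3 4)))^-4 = (0 6 2 7 1)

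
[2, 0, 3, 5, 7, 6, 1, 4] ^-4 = [3, 2, 5, 6, 4, 1, 0, 7] 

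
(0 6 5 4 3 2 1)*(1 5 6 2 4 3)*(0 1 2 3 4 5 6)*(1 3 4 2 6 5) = (0 4 6)(1 3)(2 5)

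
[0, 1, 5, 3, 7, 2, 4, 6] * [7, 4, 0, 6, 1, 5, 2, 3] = [7, 4, 5, 6, 3, 0, 1, 2]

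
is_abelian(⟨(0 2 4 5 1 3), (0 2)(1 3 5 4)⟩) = no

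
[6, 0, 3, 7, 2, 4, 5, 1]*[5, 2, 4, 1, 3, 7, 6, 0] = [6, 5, 1, 0, 4, 3, 7, 2]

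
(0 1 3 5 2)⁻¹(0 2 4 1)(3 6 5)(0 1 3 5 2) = (0 4 3 1)(2 5 6)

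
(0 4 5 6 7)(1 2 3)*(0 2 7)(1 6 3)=(0 4 5 3 6)(1 7 2)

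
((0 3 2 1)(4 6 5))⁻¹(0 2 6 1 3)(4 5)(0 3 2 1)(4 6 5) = (0 2 3 1 5)(4 6)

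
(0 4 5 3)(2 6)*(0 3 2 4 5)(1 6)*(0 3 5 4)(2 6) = (0 4 3 5 6)(1 2)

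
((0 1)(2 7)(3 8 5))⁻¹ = (0 1)(2 7)(3 5 8)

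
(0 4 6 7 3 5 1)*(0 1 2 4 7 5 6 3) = (0 7)(2 4 3 6 5)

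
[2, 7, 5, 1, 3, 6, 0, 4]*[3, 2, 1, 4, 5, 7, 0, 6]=[1, 6, 7, 2, 4, 0, 3, 5]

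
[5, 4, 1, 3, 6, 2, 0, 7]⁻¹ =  [6, 2, 5, 3, 1, 0, 4, 7]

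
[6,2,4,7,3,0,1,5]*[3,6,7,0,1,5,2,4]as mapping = [0→2,1→7,2→1,3→4,4→0,5→3,6→6,7→5]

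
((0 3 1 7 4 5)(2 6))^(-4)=(0 1 4)(3 7 5)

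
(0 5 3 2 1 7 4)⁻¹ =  (0 4 7 1 2 3 5)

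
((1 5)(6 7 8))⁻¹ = (1 5)(6 8 7)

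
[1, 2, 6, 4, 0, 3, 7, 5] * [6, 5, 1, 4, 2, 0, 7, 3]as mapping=[0→5, 1→1, 2→7, 3→2, 4→6, 5→4, 6→3, 7→0]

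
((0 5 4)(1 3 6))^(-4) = (0 4 5)(1 6 3)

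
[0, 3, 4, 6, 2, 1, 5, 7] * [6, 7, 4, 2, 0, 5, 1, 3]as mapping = [0→6, 1→2, 2→0, 3→1, 4→4, 5→7, 6→5, 7→3]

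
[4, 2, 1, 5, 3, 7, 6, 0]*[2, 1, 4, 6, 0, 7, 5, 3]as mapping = [0→0, 1→4, 2→1, 3→7, 4→6, 5→3, 6→5, 7→2]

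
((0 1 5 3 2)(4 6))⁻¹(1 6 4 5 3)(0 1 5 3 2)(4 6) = (2 5 4 6 3)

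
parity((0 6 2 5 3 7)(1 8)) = even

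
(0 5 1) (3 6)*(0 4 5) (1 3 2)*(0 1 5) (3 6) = (0 1 4) (2 5 6) 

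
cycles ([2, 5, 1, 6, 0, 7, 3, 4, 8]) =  (0 2 1 5 7 4)(3 6)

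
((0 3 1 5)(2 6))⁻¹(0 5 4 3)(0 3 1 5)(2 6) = (0 4 1 3)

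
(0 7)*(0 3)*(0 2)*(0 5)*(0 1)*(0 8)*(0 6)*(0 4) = (0 7 3 2 5 1 8 6 4)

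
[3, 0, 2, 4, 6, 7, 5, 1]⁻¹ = [1, 7, 2, 0, 3, 6, 4, 5]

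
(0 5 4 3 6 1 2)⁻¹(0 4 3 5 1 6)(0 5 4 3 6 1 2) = (1 5 3 6 4 2)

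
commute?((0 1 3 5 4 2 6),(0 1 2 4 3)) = no:(0 1 3 5 4 2 6) * (0 1 2 4 3) = (0 2 6 1)(3 5),(0 1 2 4 3) * (0 1 3 5 4 2 6) = (0 3 1 6)(4 5)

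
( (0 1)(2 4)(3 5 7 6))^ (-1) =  (0 1)(2 4)(3 6 7 5)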